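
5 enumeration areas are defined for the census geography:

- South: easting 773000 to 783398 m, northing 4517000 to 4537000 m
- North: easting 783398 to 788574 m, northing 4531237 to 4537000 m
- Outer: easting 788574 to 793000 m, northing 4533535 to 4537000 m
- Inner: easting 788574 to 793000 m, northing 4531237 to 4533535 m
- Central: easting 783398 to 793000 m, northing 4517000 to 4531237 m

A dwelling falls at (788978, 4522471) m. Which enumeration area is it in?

The point has easting = 788978 and northing = 4522471.
Only Central satisfies 783398 ≤ easting ≤ 793000 and 4517000 ≤ northing ≤ 4531237.

Central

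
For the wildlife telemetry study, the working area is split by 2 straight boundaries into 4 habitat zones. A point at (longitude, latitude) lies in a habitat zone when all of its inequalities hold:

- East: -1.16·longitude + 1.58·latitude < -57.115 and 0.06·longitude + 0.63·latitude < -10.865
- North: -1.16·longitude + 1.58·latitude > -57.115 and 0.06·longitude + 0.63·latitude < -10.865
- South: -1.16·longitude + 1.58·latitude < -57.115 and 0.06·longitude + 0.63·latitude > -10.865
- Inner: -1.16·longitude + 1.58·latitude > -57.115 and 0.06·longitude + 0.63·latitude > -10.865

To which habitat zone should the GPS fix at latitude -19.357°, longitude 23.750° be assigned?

South

-1.16·23.750 + 1.58·-19.357 = -58.134, which is < -57.115
0.06·23.750 + 0.63·-19.357 = -10.770, which is > -10.865
This sign pattern matches South.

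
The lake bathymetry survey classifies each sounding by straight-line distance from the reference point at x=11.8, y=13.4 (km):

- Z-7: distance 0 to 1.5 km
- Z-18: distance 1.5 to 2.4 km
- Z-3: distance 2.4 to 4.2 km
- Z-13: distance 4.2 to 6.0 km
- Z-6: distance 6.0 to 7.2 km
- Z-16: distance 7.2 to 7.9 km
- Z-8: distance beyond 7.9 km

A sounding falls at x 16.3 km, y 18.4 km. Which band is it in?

Distance = √((16.3−11.8)² + (18.4−13.4)²) = √(20.250 + 25.000) = 6.727 km.
6.0 ≤ 6.727 < 7.2 → Z-6.

Z-6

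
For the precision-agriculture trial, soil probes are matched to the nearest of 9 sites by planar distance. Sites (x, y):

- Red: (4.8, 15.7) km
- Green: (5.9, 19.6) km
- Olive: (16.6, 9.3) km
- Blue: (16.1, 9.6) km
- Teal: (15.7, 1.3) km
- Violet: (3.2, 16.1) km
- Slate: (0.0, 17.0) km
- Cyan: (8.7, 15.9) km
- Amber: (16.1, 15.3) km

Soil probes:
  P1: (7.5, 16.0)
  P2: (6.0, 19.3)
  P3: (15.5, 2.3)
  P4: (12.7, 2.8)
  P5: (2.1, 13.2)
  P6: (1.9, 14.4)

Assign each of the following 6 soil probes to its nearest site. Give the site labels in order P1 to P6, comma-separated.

Cyan, Green, Teal, Teal, Violet, Violet

P1 → Cyan (d²=1.45)
P2 → Green (d²=0.10)
P3 → Teal (d²=1.04)
P4 → Teal (d²=11.25)
P5 → Violet (d²=9.62)
P6 → Violet (d²=4.58)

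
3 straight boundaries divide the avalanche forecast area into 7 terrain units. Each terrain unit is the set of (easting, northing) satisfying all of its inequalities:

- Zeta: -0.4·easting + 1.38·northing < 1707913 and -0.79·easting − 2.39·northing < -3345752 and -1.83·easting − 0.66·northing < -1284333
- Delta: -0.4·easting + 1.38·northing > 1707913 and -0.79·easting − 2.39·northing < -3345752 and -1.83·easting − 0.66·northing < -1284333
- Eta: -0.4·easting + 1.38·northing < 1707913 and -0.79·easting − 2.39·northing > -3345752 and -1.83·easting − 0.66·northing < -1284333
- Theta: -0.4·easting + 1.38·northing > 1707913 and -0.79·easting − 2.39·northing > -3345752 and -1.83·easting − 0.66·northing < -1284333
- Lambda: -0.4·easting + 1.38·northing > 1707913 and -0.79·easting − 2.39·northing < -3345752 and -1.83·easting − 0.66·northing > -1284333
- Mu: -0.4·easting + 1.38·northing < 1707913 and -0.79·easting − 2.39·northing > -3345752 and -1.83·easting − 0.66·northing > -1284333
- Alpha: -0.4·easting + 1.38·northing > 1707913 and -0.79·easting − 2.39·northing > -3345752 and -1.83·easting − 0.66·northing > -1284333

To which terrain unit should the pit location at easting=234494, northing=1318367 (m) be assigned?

-0.4·234494 + 1.38·1318367 = 1725548.860, which is > 1707913
-0.79·234494 − 2.39·1318367 = -3336147.390, which is > -3345752
-1.83·234494 − 0.66·1318367 = -1299246.240, which is < -1284333
This sign pattern matches Theta.

Theta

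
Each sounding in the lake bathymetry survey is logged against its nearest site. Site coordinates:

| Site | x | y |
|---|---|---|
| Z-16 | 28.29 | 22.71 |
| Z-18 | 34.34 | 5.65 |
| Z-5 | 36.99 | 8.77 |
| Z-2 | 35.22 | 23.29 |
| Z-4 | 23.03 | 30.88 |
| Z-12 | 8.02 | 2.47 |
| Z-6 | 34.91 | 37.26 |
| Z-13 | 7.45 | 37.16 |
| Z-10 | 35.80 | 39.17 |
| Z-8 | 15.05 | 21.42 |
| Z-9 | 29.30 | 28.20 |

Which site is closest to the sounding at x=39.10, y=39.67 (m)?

Z-10

Squared distances to each site:
Z-16: 404.498; Z-18: 1180.018; Z-5: 959.262; Z-2: 283.359; Z-4: 335.509; Z-12: 2349.806; Z-6: 23.364; Z-13: 1008.023; Z-10: 11.140; Z-8: 911.465; Z-9: 227.601.
Minimum at Z-10.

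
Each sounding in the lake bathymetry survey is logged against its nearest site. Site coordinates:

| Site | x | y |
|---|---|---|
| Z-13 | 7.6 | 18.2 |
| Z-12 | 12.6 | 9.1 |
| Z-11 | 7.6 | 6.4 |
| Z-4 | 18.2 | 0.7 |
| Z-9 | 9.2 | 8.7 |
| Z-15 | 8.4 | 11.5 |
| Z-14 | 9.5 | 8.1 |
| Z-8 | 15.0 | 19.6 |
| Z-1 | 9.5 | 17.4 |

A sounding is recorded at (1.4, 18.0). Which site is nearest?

Squared distances to each site:
Z-13: 38.480; Z-12: 204.650; Z-11: 173.000; Z-4: 581.530; Z-9: 147.330; Z-15: 91.250; Z-14: 163.620; Z-8: 187.520; Z-1: 65.970.
Minimum at Z-13.

Z-13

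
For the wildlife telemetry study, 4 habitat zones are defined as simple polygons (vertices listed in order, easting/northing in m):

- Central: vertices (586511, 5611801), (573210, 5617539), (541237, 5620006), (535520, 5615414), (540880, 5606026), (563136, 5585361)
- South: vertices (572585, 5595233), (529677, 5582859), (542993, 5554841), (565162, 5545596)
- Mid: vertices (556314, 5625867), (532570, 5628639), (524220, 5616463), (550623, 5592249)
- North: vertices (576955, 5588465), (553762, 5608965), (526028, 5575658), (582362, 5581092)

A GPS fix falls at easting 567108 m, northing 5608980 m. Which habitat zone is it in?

Central

Cast a ray rightward from (567108, 5608980). For each polygon, the edges (by vertex number in listed order) whose endpoints lie on opposite sides of northing = 5608980, where each meets that height, and whether that is right or left of the point:
Central: 4–5 at easting≈539193.4 (left), 6–1 at easting≈584017.0 (right) → 1 crossing.
South: no edge straddles that height → 0 crossings.
Mid: 3–4 at easting≈532379.5 (left), 4–1 at easting≈553455.3 (left) → 0 crossings.
North: no edge straddles that height → 0 crossings.
Only Central has an odd count, so the point is inside Central.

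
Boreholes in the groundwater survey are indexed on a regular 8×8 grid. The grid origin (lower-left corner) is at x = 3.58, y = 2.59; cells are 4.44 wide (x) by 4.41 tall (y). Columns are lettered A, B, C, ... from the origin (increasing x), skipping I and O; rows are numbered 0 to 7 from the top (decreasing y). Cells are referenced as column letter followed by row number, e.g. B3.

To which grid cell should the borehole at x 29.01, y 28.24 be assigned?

Column index: ⌊(29.01 − 3.58) / 4.44⌋ = ⌊5.727⌋ = 5 → column F
Row offset from origin: ⌊(28.24 − 2.59) / 4.41⌋ = ⌊5.816⌋ = 5 → row 2 (counted from top)

F2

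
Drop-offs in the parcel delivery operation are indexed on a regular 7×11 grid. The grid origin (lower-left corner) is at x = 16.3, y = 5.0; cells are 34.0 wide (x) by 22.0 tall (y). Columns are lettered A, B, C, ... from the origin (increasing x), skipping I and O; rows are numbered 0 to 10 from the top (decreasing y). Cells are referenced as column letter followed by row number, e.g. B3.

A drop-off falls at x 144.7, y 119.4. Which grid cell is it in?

D5

Column index: ⌊(144.7 − 16.3) / 34.0⌋ = ⌊3.776⌋ = 3 → column D
Row offset from origin: ⌊(119.4 − 5.0) / 22.0⌋ = ⌊5.200⌋ = 5 → row 5 (counted from top)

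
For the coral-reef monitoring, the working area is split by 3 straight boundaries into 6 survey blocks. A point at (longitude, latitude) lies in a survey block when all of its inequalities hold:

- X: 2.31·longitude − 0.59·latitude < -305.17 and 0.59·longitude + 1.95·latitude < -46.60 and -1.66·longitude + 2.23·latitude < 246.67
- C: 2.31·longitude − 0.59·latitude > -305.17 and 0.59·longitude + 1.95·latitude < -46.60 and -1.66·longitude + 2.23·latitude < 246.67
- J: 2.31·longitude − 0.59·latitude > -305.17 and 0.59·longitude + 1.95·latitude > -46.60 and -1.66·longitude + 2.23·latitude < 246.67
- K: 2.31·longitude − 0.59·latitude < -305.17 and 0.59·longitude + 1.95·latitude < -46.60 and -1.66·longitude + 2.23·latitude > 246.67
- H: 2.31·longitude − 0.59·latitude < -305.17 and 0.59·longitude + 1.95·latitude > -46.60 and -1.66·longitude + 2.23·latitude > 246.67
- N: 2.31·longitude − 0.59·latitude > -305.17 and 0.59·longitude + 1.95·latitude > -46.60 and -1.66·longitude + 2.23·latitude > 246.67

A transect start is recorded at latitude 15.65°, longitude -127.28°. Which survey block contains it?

J

2.31·-127.28 − 0.59·15.65 = -303.250, which is > -305.17
0.59·-127.28 + 1.95·15.65 = -44.578, which is > -46.60
-1.66·-127.28 + 2.23·15.65 = 246.184, which is < 246.67
This sign pattern matches J.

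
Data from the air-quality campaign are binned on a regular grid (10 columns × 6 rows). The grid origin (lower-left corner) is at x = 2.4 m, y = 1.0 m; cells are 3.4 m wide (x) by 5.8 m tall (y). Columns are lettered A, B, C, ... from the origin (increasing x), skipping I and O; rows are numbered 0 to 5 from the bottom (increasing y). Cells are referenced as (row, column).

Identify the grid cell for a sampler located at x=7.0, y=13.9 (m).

Column index: ⌊(7.0 − 2.4) / 3.4⌋ = ⌊1.353⌋ = 1 → column B
Row offset from origin: ⌊(13.9 − 1.0) / 5.8⌋ = ⌊2.224⌋ = 2 → row 2

(2, B)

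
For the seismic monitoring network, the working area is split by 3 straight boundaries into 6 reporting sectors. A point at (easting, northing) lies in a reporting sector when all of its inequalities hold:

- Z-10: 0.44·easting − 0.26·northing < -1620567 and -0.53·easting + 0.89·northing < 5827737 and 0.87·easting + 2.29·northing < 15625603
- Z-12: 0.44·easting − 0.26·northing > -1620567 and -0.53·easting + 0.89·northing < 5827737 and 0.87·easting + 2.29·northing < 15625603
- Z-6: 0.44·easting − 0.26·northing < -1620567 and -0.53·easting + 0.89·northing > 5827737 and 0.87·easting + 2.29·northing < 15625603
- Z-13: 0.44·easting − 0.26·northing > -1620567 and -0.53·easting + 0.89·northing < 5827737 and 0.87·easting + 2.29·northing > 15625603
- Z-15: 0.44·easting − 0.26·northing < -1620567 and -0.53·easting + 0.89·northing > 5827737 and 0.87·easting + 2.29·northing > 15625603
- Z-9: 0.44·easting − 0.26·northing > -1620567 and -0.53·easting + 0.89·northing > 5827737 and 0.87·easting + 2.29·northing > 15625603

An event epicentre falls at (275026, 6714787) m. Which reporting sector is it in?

0.44·275026 − 0.26·6714787 = -1624833.180, which is < -1620567
-0.53·275026 + 0.89·6714787 = 5830396.650, which is > 5827737
0.87·275026 + 2.29·6714787 = 15616134.850, which is < 15625603
This sign pattern matches Z-6.

Z-6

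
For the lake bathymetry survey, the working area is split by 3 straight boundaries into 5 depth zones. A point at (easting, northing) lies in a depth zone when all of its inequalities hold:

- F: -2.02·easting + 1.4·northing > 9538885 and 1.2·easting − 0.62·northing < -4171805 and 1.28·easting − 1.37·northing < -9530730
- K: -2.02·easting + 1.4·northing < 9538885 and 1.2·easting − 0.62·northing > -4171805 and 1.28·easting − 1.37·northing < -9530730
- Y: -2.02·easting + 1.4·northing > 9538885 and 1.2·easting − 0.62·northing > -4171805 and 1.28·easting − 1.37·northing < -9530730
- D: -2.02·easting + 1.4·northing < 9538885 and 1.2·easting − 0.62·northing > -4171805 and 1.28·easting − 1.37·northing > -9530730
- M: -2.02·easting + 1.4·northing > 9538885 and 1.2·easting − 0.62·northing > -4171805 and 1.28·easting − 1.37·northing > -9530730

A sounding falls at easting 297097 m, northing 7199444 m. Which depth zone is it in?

-2.02·297097 + 1.4·7199444 = 9479085.660, which is < 9538885
1.2·297097 − 0.62·7199444 = -4107138.880, which is > -4171805
1.28·297097 − 1.37·7199444 = -9482954.120, which is > -9530730
This sign pattern matches D.

D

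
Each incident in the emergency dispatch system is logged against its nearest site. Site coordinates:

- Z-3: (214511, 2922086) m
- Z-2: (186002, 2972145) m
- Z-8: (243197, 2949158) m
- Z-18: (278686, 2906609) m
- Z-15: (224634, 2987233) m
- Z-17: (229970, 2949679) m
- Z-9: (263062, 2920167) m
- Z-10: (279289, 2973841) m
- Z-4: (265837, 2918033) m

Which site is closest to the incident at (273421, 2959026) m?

Squared distances to each site:
Z-3: 4834951700.000; Z-2: 7814189722.000; Z-8: 1010867600.000; Z-18: 2775262114.000; Z-15: 3175806218.000; Z-17: 1975355810.000; Z-9: 1617330762.000; Z-10: 253917649.000; Z-4: 1737943105.000.
Minimum at Z-10.

Z-10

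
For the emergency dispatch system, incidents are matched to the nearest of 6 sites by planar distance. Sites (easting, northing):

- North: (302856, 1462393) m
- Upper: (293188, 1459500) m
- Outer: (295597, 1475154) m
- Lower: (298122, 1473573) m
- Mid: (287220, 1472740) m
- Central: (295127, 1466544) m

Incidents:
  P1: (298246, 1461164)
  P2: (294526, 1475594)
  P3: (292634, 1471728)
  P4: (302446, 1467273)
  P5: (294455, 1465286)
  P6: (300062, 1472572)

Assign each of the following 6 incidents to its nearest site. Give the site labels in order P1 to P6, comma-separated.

North, Outer, Outer, North, Central, Lower

P1 → North (d²=22762541.00)
P2 → Outer (d²=1340641.00)
P3 → Outer (d²=20516845.00)
P4 → North (d²=23982500.00)
P5 → Central (d²=2034148.00)
P6 → Lower (d²=4765601.00)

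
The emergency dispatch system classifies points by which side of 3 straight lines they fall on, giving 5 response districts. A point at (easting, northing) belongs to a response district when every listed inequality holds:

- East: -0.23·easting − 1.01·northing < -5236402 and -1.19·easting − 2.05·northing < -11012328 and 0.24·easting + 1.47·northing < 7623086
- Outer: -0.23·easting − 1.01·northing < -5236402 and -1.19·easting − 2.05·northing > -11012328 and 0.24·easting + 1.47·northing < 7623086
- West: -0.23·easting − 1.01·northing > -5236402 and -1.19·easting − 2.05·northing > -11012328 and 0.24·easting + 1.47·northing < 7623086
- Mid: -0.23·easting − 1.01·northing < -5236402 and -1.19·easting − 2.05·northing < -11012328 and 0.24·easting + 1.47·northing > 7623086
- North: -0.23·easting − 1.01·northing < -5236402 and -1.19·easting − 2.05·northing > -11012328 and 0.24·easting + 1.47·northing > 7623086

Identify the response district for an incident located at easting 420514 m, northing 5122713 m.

North

-0.23·420514 − 1.01·5122713 = -5270658.350, which is < -5236402
-1.19·420514 − 2.05·5122713 = -11001973.310, which is > -11012328
0.24·420514 + 1.47·5122713 = 7631311.470, which is > 7623086
This sign pattern matches North.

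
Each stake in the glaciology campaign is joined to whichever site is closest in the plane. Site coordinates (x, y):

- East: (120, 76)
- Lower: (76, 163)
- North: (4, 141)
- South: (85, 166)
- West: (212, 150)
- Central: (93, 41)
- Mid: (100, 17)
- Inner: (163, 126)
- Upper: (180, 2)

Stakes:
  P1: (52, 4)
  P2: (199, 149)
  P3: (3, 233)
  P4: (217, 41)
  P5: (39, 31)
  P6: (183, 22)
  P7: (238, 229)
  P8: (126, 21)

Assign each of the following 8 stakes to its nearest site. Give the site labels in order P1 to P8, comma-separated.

P1 → Mid (d²=2473.00)
P2 → West (d²=170.00)
P3 → North (d²=8465.00)
P4 → Upper (d²=2890.00)
P5 → Central (d²=3016.00)
P6 → Upper (d²=409.00)
P7 → West (d²=6917.00)
P8 → Mid (d²=692.00)

Mid, West, North, Upper, Central, Upper, West, Mid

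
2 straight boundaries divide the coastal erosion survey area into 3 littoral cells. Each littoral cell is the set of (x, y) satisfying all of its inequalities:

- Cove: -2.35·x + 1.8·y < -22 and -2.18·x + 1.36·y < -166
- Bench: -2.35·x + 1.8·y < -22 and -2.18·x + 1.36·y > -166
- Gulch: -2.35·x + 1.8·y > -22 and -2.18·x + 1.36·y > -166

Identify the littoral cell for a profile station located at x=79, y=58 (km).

-2.35·79 + 1.8·58 = -81.250, which is < -22
-2.18·79 + 1.36·58 = -93.340, which is > -166
This sign pattern matches Bench.

Bench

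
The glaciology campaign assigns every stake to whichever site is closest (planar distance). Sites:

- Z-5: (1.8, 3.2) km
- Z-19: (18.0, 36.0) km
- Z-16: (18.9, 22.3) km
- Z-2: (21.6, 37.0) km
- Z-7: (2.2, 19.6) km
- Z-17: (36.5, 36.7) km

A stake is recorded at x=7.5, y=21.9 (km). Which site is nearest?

Z-7

Squared distances to each site:
Z-5: 382.180; Z-19: 309.060; Z-16: 130.120; Z-2: 426.820; Z-7: 33.380; Z-17: 1060.040.
Minimum at Z-7.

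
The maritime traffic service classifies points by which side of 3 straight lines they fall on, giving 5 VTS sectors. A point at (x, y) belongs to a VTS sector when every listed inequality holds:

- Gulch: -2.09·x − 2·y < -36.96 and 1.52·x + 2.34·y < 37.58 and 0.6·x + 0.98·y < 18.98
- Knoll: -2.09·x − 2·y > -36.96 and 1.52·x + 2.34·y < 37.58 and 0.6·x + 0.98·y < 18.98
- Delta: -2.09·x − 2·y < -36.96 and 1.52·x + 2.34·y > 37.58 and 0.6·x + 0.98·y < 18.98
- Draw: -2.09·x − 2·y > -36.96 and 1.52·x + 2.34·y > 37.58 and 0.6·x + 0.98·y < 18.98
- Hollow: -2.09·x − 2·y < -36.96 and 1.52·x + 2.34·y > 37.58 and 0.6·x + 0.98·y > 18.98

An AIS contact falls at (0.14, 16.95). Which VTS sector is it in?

Draw

-2.09·0.14 − 2·16.95 = -34.193, which is > -36.96
1.52·0.14 + 2.34·16.95 = 39.876, which is > 37.58
0.6·0.14 + 0.98·16.95 = 16.695, which is < 18.98
This sign pattern matches Draw.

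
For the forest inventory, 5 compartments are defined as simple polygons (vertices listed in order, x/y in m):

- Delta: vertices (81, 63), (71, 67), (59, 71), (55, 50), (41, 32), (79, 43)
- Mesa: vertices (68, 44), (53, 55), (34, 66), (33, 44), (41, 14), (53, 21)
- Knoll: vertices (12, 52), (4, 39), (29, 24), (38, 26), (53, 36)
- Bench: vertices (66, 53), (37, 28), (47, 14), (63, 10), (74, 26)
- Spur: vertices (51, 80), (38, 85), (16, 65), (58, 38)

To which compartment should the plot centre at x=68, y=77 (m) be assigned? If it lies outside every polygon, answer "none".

Cast a ray rightward from (68, 77). For each polygon, the edges (by vertex number in listed order) whose endpoints lie on opposite sides of y = 77, where each meets that height, and whether that is right or left of the point:
Delta: no edge straddles that height → 0 crossings.
Mesa: no edge straddles that height → 0 crossings.
Knoll: no edge straddles that height → 0 crossings.
Bench: no edge straddles that height → 0 crossings.
Spur: 2–3 at x≈29.2 (left), 4–1 at x≈51.5 (left) → 0 crossings.
All counts are even, so the point lies outside every listed polygon.

none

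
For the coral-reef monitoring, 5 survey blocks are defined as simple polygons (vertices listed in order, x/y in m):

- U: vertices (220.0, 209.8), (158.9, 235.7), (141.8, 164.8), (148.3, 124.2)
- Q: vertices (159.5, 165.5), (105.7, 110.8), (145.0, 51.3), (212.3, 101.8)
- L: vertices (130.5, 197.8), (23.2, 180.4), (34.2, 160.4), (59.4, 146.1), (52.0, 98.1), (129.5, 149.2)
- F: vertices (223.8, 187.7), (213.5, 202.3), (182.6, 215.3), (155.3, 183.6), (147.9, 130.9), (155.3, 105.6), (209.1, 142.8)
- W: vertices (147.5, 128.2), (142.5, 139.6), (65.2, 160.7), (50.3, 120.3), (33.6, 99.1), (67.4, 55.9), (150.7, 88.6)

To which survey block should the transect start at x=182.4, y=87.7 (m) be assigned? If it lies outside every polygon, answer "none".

Q

Cast a ray rightward from (182.4, 87.7). For each polygon, the edges (by vertex number in listed order) whose endpoints lie on opposite sides of y = 87.7, where each meets that height, and whether that is right or left of the point:
U: no edge straddles that height → 0 crossings.
Q: 2–3 at x≈120.96 (left), 3–4 at x≈193.51 (right) → 1 crossing.
L: no edge straddles that height → 0 crossings.
F: no edge straddles that height → 0 crossings.
W: 5–6 at x≈42.52 (left), 6–7 at x≈148.41 (left) → 0 crossings.
Only Q has an odd count, so the point is inside Q.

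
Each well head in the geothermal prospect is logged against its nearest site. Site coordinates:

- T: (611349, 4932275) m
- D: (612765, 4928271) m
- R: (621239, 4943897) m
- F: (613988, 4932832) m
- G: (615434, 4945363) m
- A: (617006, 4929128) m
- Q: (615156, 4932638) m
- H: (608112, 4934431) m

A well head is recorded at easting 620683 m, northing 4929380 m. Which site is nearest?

A

Squared distances to each site:
T: 95504581.000; D: 63924605.000; R: 211052425.000; F: 56739329.000; G: 283008290.000; A: 13583833.000; Q: 41162293.000; H: 183542642.000.
Minimum at A.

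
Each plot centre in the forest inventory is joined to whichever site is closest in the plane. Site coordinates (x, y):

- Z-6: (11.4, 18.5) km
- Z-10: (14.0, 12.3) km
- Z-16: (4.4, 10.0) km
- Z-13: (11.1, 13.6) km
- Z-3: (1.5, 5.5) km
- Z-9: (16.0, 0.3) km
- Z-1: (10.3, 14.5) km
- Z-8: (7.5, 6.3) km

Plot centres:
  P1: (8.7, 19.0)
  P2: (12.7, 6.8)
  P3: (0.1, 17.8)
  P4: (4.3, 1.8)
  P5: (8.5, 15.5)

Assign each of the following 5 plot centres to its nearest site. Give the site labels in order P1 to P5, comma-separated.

P1 → Z-6 (d²=7.54)
P2 → Z-8 (d²=27.29)
P3 → Z-16 (d²=79.33)
P4 → Z-3 (d²=21.53)
P5 → Z-1 (d²=4.24)

Z-6, Z-8, Z-16, Z-3, Z-1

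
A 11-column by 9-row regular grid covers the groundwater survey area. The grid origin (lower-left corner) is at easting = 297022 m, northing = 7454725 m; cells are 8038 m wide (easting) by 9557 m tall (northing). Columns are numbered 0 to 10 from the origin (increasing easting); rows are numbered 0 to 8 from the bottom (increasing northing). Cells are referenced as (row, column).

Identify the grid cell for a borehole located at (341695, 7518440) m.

(6, 5)

Column index: ⌊(341695 − 297022) / 8038⌋ = ⌊5.558⌋ = 5
Row offset from origin: ⌊(7518440 − 7454725) / 9557⌋ = ⌊6.667⌋ = 6 → row 6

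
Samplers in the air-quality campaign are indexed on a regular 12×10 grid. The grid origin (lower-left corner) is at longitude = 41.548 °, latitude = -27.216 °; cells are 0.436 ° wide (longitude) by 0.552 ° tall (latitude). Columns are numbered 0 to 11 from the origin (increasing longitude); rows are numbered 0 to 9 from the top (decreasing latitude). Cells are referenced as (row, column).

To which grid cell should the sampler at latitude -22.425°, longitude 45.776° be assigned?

Column index: ⌊(45.776 − 41.548) / 0.436⌋ = ⌊9.697⌋ = 9
Row offset from origin: ⌊(-22.425 − -27.216) / 0.552⌋ = ⌊8.679⌋ = 8 → row 1 (counted from top)

(1, 9)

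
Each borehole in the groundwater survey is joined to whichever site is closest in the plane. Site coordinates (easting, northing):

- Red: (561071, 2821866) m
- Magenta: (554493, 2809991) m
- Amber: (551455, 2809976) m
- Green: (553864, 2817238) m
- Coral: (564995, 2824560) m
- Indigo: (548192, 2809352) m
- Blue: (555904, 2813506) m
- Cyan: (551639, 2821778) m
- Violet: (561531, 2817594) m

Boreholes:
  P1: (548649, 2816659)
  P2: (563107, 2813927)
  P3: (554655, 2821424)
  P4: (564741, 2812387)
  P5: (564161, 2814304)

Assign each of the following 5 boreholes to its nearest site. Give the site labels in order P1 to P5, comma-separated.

P1 → Green (d²=27531466.00)
P2 → Violet (d²=15930665.00)
P3 → Cyan (d²=9221572.00)
P4 → Violet (d²=37416949.00)
P5 → Violet (d²=17741000.00)

Green, Violet, Cyan, Violet, Violet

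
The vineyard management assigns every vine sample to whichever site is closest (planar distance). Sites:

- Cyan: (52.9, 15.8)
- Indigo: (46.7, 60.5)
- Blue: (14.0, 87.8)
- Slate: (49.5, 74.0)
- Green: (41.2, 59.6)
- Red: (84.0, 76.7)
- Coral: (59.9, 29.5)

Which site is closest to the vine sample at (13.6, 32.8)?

Squared distances to each site:
Cyan: 1833.490; Indigo: 1862.900; Blue: 3025.160; Slate: 2986.250; Green: 1480.000; Red: 6883.370; Coral: 2154.580.
Minimum at Green.

Green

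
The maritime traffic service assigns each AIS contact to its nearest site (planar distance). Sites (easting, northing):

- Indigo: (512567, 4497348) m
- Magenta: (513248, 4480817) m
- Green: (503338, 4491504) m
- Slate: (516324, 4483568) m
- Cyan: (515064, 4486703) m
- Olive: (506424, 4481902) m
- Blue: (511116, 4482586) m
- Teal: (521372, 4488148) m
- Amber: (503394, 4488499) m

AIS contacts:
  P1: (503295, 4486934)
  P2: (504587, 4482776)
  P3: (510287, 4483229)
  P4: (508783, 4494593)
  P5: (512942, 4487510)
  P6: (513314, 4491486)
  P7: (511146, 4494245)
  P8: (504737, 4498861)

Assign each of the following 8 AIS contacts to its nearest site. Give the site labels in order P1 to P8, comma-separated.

P1 → Amber (d²=2459026.00)
P2 → Olive (d²=4138445.00)
P3 → Blue (d²=1100690.00)
P4 → Indigo (d²=21908681.00)
P5 → Cyan (d²=5154133.00)
P6 → Cyan (d²=25939589.00)
P7 → Indigo (d²=11647850.00)
P8 → Green (d²=56082650.00)

Amber, Olive, Blue, Indigo, Cyan, Cyan, Indigo, Green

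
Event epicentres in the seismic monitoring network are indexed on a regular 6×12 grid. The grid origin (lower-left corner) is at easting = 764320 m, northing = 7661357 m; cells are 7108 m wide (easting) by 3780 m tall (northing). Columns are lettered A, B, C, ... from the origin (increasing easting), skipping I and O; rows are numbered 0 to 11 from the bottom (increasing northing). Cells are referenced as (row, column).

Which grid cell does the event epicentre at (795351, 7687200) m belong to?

(6, E)

Column index: ⌊(795351 − 764320) / 7108⌋ = ⌊4.366⌋ = 4 → column E
Row offset from origin: ⌊(7687200 − 7661357) / 3780⌋ = ⌊6.837⌋ = 6 → row 6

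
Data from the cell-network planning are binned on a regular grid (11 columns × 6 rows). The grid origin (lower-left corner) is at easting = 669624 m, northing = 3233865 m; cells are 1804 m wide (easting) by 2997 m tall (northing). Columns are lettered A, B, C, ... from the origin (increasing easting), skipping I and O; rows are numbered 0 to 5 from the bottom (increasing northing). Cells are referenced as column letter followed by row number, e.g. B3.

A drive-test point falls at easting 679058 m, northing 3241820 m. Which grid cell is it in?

Column index: ⌊(679058 − 669624) / 1804⌋ = ⌊5.229⌋ = 5 → column F
Row offset from origin: ⌊(3241820 − 3233865) / 2997⌋ = ⌊2.654⌋ = 2 → row 2

F2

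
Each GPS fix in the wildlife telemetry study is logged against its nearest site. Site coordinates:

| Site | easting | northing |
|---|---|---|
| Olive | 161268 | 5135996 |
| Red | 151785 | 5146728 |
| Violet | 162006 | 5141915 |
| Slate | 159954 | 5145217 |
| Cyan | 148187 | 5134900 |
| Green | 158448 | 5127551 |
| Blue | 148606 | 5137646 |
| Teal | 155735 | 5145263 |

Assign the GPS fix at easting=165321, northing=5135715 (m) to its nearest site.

Olive

Squared distances to each site:
Olive: 16505770.000; Red: 304509465.000; Violet: 49429225.000; Slate: 119092693.000; Cyan: 294238181.000; Green: 113889025.000; Blue: 283119986.000; Teal: 183055700.000.
Minimum at Olive.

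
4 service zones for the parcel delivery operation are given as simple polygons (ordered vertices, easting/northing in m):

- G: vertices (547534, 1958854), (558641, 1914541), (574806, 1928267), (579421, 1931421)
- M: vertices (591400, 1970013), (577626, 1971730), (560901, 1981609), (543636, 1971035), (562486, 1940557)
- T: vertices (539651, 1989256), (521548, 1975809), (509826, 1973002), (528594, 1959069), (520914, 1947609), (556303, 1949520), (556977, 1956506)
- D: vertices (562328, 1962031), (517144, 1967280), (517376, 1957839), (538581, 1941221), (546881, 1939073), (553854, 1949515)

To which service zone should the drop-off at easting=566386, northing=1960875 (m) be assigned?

M

Cast a ray rightward from (566386, 1960875). For each polygon, the edges (by vertex number in listed order) whose endpoints lie on opposite sides of northing = 1960875, where each meets that height, and whether that is right or left of the point:
G: no edge straddles that height → 0 crossings.
M: 4–5 at easting≈549919.7 (left), 5–1 at easting≈582430.1 (right) → 1 crossing.
T: 3–4 at easting≈526161.3 (left), 7–1 at easting≈554665.6 (left) → 0 crossings.
D: 2–3 at easting≈517301.4 (left), 6–1 at easting≈561545.3 (left) → 0 crossings.
Only M has an odd count, so the point is inside M.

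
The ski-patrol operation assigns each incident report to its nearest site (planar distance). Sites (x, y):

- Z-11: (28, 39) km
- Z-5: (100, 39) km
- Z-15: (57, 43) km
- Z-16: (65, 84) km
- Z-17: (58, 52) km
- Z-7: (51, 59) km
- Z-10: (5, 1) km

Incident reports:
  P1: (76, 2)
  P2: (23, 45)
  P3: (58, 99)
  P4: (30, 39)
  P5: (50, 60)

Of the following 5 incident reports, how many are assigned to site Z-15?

P1 → Z-5
P2 → Z-11
P3 → Z-16
P4 → Z-11
P5 → Z-7
0 of the 5 go to Z-15.

0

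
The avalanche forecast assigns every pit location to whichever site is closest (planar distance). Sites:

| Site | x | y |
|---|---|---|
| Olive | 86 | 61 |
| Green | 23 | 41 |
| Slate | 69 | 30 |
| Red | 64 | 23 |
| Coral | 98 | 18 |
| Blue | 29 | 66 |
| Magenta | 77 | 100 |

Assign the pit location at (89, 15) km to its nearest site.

Squared distances to each site:
Olive: 2125.000; Green: 5032.000; Slate: 625.000; Red: 689.000; Coral: 90.000; Blue: 6201.000; Magenta: 7369.000.
Minimum at Coral.

Coral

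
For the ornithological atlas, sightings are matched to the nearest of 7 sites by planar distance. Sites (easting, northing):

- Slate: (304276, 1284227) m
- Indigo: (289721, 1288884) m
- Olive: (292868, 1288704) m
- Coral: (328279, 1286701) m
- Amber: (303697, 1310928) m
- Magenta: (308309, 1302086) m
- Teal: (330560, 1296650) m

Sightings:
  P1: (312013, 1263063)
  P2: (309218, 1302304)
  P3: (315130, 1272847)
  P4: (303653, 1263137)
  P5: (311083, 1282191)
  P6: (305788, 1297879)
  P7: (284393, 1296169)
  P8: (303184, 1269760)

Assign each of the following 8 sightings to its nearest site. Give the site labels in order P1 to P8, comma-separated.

P1 → Slate (d²=507776065.00)
P2 → Magenta (d²=873805.00)
P3 → Slate (d²=247313716.00)
P4 → Slate (d²=445176229.00)
P5 → Slate (d²=50480545.00)
P6 → Magenta (d²=24054290.00)
P7 → Indigo (d²=81458809.00)
P8 → Slate (d²=210486553.00)

Slate, Magenta, Slate, Slate, Slate, Magenta, Indigo, Slate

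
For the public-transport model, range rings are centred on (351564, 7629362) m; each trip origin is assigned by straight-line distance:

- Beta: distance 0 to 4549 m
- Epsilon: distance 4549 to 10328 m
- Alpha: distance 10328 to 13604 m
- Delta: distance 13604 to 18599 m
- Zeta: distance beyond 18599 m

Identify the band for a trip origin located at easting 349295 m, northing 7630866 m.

Distance = √((349295−351564)² + (7630866−7629362)²) = √(5148361.000 + 2262016.000) = 2722.201 m.
0 ≤ 2722.201 < 4549 → Beta.

Beta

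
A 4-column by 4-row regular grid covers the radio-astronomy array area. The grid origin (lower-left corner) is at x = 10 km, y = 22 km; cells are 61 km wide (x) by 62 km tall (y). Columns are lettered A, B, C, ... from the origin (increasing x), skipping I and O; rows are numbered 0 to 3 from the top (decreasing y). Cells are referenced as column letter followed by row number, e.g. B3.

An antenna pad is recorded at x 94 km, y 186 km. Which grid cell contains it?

Column index: ⌊(94 − 10) / 61⌋ = ⌊1.377⌋ = 1 → column B
Row offset from origin: ⌊(186 − 22) / 62⌋ = ⌊2.645⌋ = 2 → row 1 (counted from top)

B1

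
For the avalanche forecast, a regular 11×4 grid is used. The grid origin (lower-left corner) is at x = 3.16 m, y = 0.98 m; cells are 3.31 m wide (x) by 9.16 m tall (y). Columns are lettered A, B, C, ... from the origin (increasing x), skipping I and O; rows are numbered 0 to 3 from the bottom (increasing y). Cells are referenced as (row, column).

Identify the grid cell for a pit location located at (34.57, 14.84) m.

(1, K)

Column index: ⌊(34.57 − 3.16) / 3.31⌋ = ⌊9.489⌋ = 9 → column K
Row offset from origin: ⌊(14.84 − 0.98) / 9.16⌋ = ⌊1.513⌋ = 1 → row 1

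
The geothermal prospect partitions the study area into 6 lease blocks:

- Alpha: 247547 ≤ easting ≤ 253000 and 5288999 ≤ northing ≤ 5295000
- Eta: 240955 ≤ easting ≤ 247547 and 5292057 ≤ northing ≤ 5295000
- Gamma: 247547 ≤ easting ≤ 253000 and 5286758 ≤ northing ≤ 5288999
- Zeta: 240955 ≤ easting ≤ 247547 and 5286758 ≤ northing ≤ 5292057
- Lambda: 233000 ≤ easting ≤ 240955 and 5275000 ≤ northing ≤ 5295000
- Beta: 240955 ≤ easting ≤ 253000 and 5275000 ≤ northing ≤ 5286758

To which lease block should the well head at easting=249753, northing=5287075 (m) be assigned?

The point has easting = 249753 and northing = 5287075.
Only Gamma satisfies 247547 ≤ easting ≤ 253000 and 5286758 ≤ northing ≤ 5288999.

Gamma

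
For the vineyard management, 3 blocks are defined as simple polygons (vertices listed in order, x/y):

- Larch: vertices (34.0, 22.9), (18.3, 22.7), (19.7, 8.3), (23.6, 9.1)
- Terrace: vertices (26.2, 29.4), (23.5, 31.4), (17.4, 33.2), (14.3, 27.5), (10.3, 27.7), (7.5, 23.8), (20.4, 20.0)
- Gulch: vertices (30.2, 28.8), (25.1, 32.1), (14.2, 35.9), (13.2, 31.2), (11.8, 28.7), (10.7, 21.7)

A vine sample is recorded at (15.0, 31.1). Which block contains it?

Cast a ray rightward from (15.0, 31.1). For each polygon, the edges (by vertex number in listed order) whose endpoints lie on opposite sides of y = 31.1, where each meets that height, and whether that is right or left of the point:
Larch: no edge straddles that height → 0 crossings.
Terrace: 1–2 at x≈23.90 (right), 3–4 at x≈16.26 (right) → 2 crossings.
Gulch: 1–2 at x≈26.65 (right), 4–5 at x≈13.14 (left) → 1 crossing.
Only Gulch has an odd count, so the point is inside Gulch.

Gulch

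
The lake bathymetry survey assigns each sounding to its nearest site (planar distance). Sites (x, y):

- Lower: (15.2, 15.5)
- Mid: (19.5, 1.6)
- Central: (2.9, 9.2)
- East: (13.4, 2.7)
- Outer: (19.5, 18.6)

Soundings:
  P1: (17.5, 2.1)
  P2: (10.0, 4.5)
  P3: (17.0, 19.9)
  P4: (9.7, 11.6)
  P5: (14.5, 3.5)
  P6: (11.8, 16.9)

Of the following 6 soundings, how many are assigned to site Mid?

1

P1 → Mid
P2 → East
P3 → Outer
P4 → Lower
P5 → East
P6 → Lower
1 of the 6 goes to Mid.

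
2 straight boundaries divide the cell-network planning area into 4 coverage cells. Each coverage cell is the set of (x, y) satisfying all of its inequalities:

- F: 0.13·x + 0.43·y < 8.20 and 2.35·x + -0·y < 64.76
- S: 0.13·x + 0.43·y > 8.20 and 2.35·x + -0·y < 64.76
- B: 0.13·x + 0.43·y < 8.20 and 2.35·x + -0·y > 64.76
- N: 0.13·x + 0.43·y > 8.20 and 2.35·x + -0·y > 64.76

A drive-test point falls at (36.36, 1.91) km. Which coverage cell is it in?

0.13·36.36 + 0.43·1.91 = 5.548, which is < 8.20
2.35·36.36 + -0·1.91 = 85.446, which is > 64.76
This sign pattern matches B.

B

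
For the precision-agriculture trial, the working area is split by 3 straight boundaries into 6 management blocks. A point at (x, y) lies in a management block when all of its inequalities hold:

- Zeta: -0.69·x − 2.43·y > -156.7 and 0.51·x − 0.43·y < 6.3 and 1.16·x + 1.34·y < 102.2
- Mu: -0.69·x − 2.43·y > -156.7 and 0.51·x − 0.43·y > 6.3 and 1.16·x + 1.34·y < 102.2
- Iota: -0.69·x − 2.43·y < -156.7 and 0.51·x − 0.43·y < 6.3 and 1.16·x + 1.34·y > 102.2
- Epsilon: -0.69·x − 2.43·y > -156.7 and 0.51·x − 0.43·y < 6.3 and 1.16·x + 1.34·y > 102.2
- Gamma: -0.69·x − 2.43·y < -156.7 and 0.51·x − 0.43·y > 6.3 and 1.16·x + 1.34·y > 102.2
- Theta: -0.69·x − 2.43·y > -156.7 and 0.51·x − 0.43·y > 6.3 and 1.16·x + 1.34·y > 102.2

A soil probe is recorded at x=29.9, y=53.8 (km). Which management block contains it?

-0.69·29.9 − 2.43·53.8 = -151.365, which is > -156.7
0.51·29.9 − 0.43·53.8 = -7.885, which is < 6.3
1.16·29.9 + 1.34·53.8 = 106.776, which is > 102.2
This sign pattern matches Epsilon.

Epsilon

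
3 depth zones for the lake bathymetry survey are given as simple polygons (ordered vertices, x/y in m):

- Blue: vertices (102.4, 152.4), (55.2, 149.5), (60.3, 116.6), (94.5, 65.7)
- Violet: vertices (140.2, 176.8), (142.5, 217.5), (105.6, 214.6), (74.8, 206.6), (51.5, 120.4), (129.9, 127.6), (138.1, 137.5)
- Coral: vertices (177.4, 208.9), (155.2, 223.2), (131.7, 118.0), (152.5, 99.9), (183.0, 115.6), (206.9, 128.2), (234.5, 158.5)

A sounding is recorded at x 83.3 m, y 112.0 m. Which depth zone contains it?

Blue

Cast a ray rightward from (83.3, 112.0). For each polygon, the edges (by vertex number in listed order) whose endpoints lie on opposite sides of y = 112.0, where each meets that height, and whether that is right or left of the point:
Blue: 3–4 at x≈63.39 (left), 4–1 at x≈98.72 (right) → 1 crossing.
Violet: no edge straddles that height → 0 crossings.
Coral: 3–4 at x≈138.60 (right), 4–5 at x≈176.01 (right) → 2 crossings.
Only Blue has an odd count, so the point is inside Blue.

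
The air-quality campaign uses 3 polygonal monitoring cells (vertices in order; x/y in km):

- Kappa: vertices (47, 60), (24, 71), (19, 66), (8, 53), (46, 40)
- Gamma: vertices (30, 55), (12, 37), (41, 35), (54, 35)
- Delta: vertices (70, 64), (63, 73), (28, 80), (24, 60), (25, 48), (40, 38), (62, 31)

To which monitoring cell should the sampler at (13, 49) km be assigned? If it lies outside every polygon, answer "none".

Cast a ray rightward from (13, 49). For each polygon, the edges (by vertex number in listed order) whose endpoints lie on opposite sides of y = 49, where each meets that height, and whether that is right or left of the point:
Kappa: 4–5 at x≈19.7 (right), 5–1 at x≈46.5 (right) → 2 crossings.
Gamma: 1–2 at x≈24.0 (right), 4–1 at x≈37.2 (right) → 2 crossings.
Delta: 4–5 at x≈24.9 (right), 7–1 at x≈66.4 (right) → 2 crossings.
All counts are even, so the point lies outside every listed polygon.

none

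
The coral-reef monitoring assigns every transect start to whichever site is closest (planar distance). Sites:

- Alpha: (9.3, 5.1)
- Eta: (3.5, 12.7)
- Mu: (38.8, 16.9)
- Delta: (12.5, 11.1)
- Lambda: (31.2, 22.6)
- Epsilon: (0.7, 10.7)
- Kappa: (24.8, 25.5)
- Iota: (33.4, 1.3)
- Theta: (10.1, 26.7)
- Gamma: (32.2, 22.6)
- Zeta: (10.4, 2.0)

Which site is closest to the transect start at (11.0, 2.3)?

Zeta

Squared distances to each site:
Alpha: 10.730; Eta: 164.410; Mu: 986.000; Delta: 79.690; Lambda: 820.130; Epsilon: 176.650; Kappa: 728.680; Iota: 502.760; Theta: 596.170; Gamma: 861.530; Zeta: 0.450.
Minimum at Zeta.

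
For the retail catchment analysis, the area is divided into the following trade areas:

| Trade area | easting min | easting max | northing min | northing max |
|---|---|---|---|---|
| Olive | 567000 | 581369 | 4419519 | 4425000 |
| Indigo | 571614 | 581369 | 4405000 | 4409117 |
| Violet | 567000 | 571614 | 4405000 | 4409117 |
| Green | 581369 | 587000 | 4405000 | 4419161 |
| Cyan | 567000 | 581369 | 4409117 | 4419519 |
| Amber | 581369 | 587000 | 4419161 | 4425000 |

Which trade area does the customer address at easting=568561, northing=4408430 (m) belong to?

Violet

The point has easting = 568561 and northing = 4408430.
Only Violet satisfies 567000 ≤ easting ≤ 571614 and 4405000 ≤ northing ≤ 4409117.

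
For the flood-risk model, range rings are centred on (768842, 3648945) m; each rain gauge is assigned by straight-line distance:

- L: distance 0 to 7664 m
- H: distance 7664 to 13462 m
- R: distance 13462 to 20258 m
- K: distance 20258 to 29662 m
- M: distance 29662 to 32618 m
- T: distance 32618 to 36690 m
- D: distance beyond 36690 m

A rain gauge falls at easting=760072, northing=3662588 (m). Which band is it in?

Distance = √((760072−768842)² + (3662588−3648945)²) = √(76912900.000 + 186131449.000) = 16218.642 m.
13462 ≤ 16218.642 < 20258 → R.

R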